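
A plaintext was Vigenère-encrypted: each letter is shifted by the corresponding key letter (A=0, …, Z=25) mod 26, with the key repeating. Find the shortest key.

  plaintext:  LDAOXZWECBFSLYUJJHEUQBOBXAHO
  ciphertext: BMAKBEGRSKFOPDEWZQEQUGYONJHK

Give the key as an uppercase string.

  i= 0: B-L = 16 → Q
  i= 1: M-D =  9 → J
  i= 2: A-A =  0 → A
  i= 3: K-O = 22 → W
  i= 4: B-X =  4 → E
  i= 5: E-Z =  5 → F
  i= 6: G-W = 10 → K
  i= 7: R-E = 13 → N
  i= 8: S-C = 16 → Q
  i= 9: K-B =  9 → J
  i=10: F-F =  0 → A
  i=11: O-S = 22 → W
  i=12: P-L =  4 → E
  i=13: D-Y =  5 → F
  i=14: E-U = 10 → K
  i=15: W-J = 13 → N
  i=16: Z-J = 16 → Q
  i=17: Q-H =  9 → J
  i=18: E-E =  0 → A
  i=19: Q-U = 22 → W
  i=20: U-Q =  4 → E
  i=21: G-B =  5 → F
  i=22: Y-O = 10 → K
  i=23: O-B = 13 → N
  i=24: N-X = 16 → Q
  i=25: J-A =  9 → J
  i=26: H-H =  0 → A
  i=27: K-O = 22 → W
  shifts repeat with period 8: QJAWEFKN

QJAWEFKN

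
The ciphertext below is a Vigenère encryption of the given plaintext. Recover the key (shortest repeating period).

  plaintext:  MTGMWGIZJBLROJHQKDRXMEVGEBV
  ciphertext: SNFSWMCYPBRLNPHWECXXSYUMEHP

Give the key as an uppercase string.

  i= 0: S-M =  6 → G
  i= 1: N-T = 20 → U
  i= 2: F-G = 25 → Z
  i= 3: S-M =  6 → G
  i= 4: W-W =  0 → A
  i= 5: M-G =  6 → G
  i= 6: C-I = 20 → U
  i= 7: Y-Z = 25 → Z
  i= 8: P-J =  6 → G
  i= 9: B-B =  0 → A
  i=10: R-L =  6 → G
  i=11: L-R = 20 → U
  i=12: N-O = 25 → Z
  i=13: P-J =  6 → G
  i=14: H-H =  0 → A
  i=15: W-Q =  6 → G
  i=16: E-K = 20 → U
  i=17: C-D = 25 → Z
  i=18: X-R =  6 → G
  i=19: X-X =  0 → A
  i=20: S-M =  6 → G
  i=21: Y-E = 20 → U
  i=22: U-V = 25 → Z
  i=23: M-G =  6 → G
  i=24: E-E =  0 → A
  i=25: H-B =  6 → G
  i=26: P-V = 20 → U
  shifts repeat with period 5: GUZGA

GUZGA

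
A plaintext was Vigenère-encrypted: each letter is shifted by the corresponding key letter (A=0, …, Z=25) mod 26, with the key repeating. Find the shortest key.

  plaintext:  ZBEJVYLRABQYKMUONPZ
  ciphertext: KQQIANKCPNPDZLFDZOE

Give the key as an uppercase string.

LPMZFPZ

  i= 0: K-Z = 11 → L
  i= 1: Q-B = 15 → P
  i= 2: Q-E = 12 → M
  i= 3: I-J = 25 → Z
  i= 4: A-V =  5 → F
  i= 5: N-Y = 15 → P
  i= 6: K-L = 25 → Z
  i= 7: C-R = 11 → L
  i= 8: P-A = 15 → P
  i= 9: N-B = 12 → M
  i=10: P-Q = 25 → Z
  i=11: D-Y =  5 → F
  i=12: Z-K = 15 → P
  i=13: L-M = 25 → Z
  i=14: F-U = 11 → L
  i=15: D-O = 15 → P
  i=16: Z-N = 12 → M
  i=17: O-P = 25 → Z
  i=18: E-Z =  5 → F
  shifts repeat with period 7: LPMZFPZ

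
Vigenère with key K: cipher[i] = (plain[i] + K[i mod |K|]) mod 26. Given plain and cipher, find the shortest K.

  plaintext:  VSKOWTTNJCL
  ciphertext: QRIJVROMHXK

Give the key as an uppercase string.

  i= 0: Q-V = 21 → V
  i= 1: R-S = 25 → Z
  i= 2: I-K = 24 → Y
  i= 3: J-O = 21 → V
  i= 4: V-W = 25 → Z
  i= 5: R-T = 24 → Y
  i= 6: O-T = 21 → V
  i= 7: M-N = 25 → Z
  i= 8: H-J = 24 → Y
  i= 9: X-C = 21 → V
  i=10: K-L = 25 → Z
  shifts repeat with period 3: VZY

VZY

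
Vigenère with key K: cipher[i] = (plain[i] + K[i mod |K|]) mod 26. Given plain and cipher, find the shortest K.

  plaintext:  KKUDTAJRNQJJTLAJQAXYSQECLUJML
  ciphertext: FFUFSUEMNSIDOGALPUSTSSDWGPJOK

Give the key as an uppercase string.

  i= 0: F-K = 21 → V
  i= 1: F-K = 21 → V
  i= 2: U-U =  0 → A
  i= 3: F-D =  2 → C
  i= 4: S-T = 25 → Z
  i= 5: U-A = 20 → U
  i= 6: E-J = 21 → V
  i= 7: M-R = 21 → V
  i= 8: N-N =  0 → A
  i= 9: S-Q =  2 → C
  i=10: I-J = 25 → Z
  i=11: D-J = 20 → U
  i=12: O-T = 21 → V
  i=13: G-L = 21 → V
  i=14: A-A =  0 → A
  i=15: L-J =  2 → C
  i=16: P-Q = 25 → Z
  i=17: U-A = 20 → U
  i=18: S-X = 21 → V
  i=19: T-Y = 21 → V
  i=20: S-S =  0 → A
  i=21: S-Q =  2 → C
  i=22: D-E = 25 → Z
  i=23: W-C = 20 → U
  i=24: G-L = 21 → V
  i=25: P-U = 21 → V
  i=26: J-J =  0 → A
  i=27: O-M =  2 → C
  i=28: K-L = 25 → Z
  shifts repeat with period 6: VVACZU

VVACZU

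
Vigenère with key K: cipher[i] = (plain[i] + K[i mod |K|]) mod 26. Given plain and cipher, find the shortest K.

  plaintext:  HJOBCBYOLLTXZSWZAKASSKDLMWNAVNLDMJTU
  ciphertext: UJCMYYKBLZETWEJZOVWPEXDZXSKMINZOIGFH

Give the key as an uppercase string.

  i= 0: U-H = 13 → N
  i= 1: J-J =  0 → A
  i= 2: C-O = 14 → O
  i= 3: M-B = 11 → L
  i= 4: Y-C = 22 → W
  i= 5: Y-B = 23 → X
  i= 6: K-Y = 12 → M
  i= 7: B-O = 13 → N
  i= 8: L-L =  0 → A
  i= 9: Z-L = 14 → O
  i=10: E-T = 11 → L
  i=11: T-X = 22 → W
  i=12: W-Z = 23 → X
  i=13: E-S = 12 → M
  i=14: J-W = 13 → N
  i=15: Z-Z =  0 → A
  i=16: O-A = 14 → O
  i=17: V-K = 11 → L
  i=18: W-A = 22 → W
  i=19: P-S = 23 → X
  i=20: E-S = 12 → M
  i=21: X-K = 13 → N
  i=22: D-D =  0 → A
  i=23: Z-L = 14 → O
  i=24: X-M = 11 → L
  i=25: S-W = 22 → W
  i=26: K-N = 23 → X
  i=27: M-A = 12 → M
  i=28: I-V = 13 → N
  i=29: N-N =  0 → A
  i=30: Z-L = 14 → O
  i=31: O-D = 11 → L
  i=32: I-M = 22 → W
  i=33: G-J = 23 → X
  i=34: F-T = 12 → M
  i=35: H-U = 13 → N
  shifts repeat with period 7: NAOLWXM

NAOLWXM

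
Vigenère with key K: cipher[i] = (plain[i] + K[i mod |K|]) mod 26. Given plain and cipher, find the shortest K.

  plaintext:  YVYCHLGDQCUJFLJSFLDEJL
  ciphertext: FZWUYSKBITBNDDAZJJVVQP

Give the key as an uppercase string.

  i= 0: F-Y =  7 → H
  i= 1: Z-V =  4 → E
  i= 2: W-Y = 24 → Y
  i= 3: U-C = 18 → S
  i= 4: Y-H = 17 → R
  i= 5: S-L =  7 → H
  i= 6: K-G =  4 → E
  i= 7: B-D = 24 → Y
  i= 8: I-Q = 18 → S
  i= 9: T-C = 17 → R
  i=10: B-U =  7 → H
  i=11: N-J =  4 → E
  i=12: D-F = 24 → Y
  i=13: D-L = 18 → S
  i=14: A-J = 17 → R
  i=15: Z-S =  7 → H
  i=16: J-F =  4 → E
  i=17: J-L = 24 → Y
  i=18: V-D = 18 → S
  i=19: V-E = 17 → R
  i=20: Q-J =  7 → H
  i=21: P-L =  4 → E
  shifts repeat with period 5: HEYSR

HEYSR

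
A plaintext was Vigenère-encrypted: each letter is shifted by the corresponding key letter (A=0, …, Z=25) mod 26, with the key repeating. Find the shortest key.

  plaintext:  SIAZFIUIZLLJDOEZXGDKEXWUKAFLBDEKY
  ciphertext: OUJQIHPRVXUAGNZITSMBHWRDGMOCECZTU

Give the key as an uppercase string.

  i= 0: O-S = 22 → W
  i= 1: U-I = 12 → M
  i= 2: J-A =  9 → J
  i= 3: Q-Z = 17 → R
  i= 4: I-F =  3 → D
  i= 5: H-I = 25 → Z
  i= 6: P-U = 21 → V
  i= 7: R-I =  9 → J
  i= 8: V-Z = 22 → W
  i= 9: X-L = 12 → M
  i=10: U-L =  9 → J
  i=11: A-J = 17 → R
  i=12: G-D =  3 → D
  i=13: N-O = 25 → Z
  i=14: Z-E = 21 → V
  i=15: I-Z =  9 → J
  i=16: T-X = 22 → W
  i=17: S-G = 12 → M
  i=18: M-D =  9 → J
  i=19: B-K = 17 → R
  i=20: H-E =  3 → D
  i=21: W-X = 25 → Z
  i=22: R-W = 21 → V
  i=23: D-U =  9 → J
  i=24: G-K = 22 → W
  i=25: M-A = 12 → M
  i=26: O-F =  9 → J
  i=27: C-L = 17 → R
  i=28: E-B =  3 → D
  i=29: C-D = 25 → Z
  i=30: Z-E = 21 → V
  i=31: T-K =  9 → J
  i=32: U-Y = 22 → W
  shifts repeat with period 8: WMJRDZVJ

WMJRDZVJ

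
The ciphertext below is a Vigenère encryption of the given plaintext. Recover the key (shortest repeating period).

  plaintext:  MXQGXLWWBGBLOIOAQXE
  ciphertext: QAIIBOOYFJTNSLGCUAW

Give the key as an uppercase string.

  i= 0: Q-M =  4 → E
  i= 1: A-X =  3 → D
  i= 2: I-Q = 18 → S
  i= 3: I-G =  2 → C
  i= 4: B-X =  4 → E
  i= 5: O-L =  3 → D
  i= 6: O-W = 18 → S
  i= 7: Y-W =  2 → C
  i= 8: F-B =  4 → E
  i= 9: J-G =  3 → D
  i=10: T-B = 18 → S
  i=11: N-L =  2 → C
  i=12: S-O =  4 → E
  i=13: L-I =  3 → D
  i=14: G-O = 18 → S
  i=15: C-A =  2 → C
  i=16: U-Q =  4 → E
  i=17: A-X =  3 → D
  i=18: W-E = 18 → S
  shifts repeat with period 4: EDSC

EDSC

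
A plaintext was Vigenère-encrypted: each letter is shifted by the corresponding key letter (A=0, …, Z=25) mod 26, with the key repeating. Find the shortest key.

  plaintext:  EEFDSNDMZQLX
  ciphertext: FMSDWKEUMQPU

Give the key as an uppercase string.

  i= 0: F-E =  1 → B
  i= 1: M-E =  8 → I
  i= 2: S-F = 13 → N
  i= 3: D-D =  0 → A
  i= 4: W-S =  4 → E
  i= 5: K-N = 23 → X
  i= 6: E-D =  1 → B
  i= 7: U-M =  8 → I
  i= 8: M-Z = 13 → N
  i= 9: Q-Q =  0 → A
  i=10: P-L =  4 → E
  i=11: U-X = 23 → X
  shifts repeat with period 6: BINAEX

BINAEX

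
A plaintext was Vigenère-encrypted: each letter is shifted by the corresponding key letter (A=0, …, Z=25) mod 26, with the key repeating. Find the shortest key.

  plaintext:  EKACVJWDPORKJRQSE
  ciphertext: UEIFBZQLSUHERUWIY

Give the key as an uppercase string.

  i= 0: U-E = 16 → Q
  i= 1: E-K = 20 → U
  i= 2: I-A =  8 → I
  i= 3: F-C =  3 → D
  i= 4: B-V =  6 → G
  i= 5: Z-J = 16 → Q
  i= 6: Q-W = 20 → U
  i= 7: L-D =  8 → I
  i= 8: S-P =  3 → D
  i= 9: U-O =  6 → G
  i=10: H-R = 16 → Q
  i=11: E-K = 20 → U
  i=12: R-J =  8 → I
  i=13: U-R =  3 → D
  i=14: W-Q =  6 → G
  i=15: I-S = 16 → Q
  i=16: Y-E = 20 → U
  shifts repeat with period 5: QUIDG

QUIDG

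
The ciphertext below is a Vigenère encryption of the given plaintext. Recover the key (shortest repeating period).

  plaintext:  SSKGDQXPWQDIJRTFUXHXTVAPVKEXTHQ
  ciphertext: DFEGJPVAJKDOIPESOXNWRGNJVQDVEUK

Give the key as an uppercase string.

  i= 0: D-S = 11 → L
  i= 1: F-S = 13 → N
  i= 2: E-K = 20 → U
  i= 3: G-G =  0 → A
  i= 4: J-D =  6 → G
  i= 5: P-Q = 25 → Z
  i= 6: V-X = 24 → Y
  i= 7: A-P = 11 → L
  i= 8: J-W = 13 → N
  i= 9: K-Q = 20 → U
  i=10: D-D =  0 → A
  i=11: O-I =  6 → G
  i=12: I-J = 25 → Z
  i=13: P-R = 24 → Y
  i=14: E-T = 11 → L
  i=15: S-F = 13 → N
  i=16: O-U = 20 → U
  i=17: X-X =  0 → A
  i=18: N-H =  6 → G
  i=19: W-X = 25 → Z
  i=20: R-T = 24 → Y
  i=21: G-V = 11 → L
  i=22: N-A = 13 → N
  i=23: J-P = 20 → U
  i=24: V-V =  0 → A
  i=25: Q-K =  6 → G
  i=26: D-E = 25 → Z
  i=27: V-X = 24 → Y
  i=28: E-T = 11 → L
  i=29: U-H = 13 → N
  i=30: K-Q = 20 → U
  shifts repeat with period 7: LNUAGZY

LNUAGZY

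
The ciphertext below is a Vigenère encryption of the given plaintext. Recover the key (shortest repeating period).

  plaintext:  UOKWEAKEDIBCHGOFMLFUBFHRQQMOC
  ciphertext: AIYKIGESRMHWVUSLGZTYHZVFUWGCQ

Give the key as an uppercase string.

GUOOE

  i= 0: A-U =  6 → G
  i= 1: I-O = 20 → U
  i= 2: Y-K = 14 → O
  i= 3: K-W = 14 → O
  i= 4: I-E =  4 → E
  i= 5: G-A =  6 → G
  i= 6: E-K = 20 → U
  i= 7: S-E = 14 → O
  i= 8: R-D = 14 → O
  i= 9: M-I =  4 → E
  i=10: H-B =  6 → G
  i=11: W-C = 20 → U
  i=12: V-H = 14 → O
  i=13: U-G = 14 → O
  i=14: S-O =  4 → E
  i=15: L-F =  6 → G
  i=16: G-M = 20 → U
  i=17: Z-L = 14 → O
  i=18: T-F = 14 → O
  i=19: Y-U =  4 → E
  i=20: H-B =  6 → G
  i=21: Z-F = 20 → U
  i=22: V-H = 14 → O
  i=23: F-R = 14 → O
  i=24: U-Q =  4 → E
  i=25: W-Q =  6 → G
  i=26: G-M = 20 → U
  i=27: C-O = 14 → O
  i=28: Q-C = 14 → O
  shifts repeat with period 5: GUOOE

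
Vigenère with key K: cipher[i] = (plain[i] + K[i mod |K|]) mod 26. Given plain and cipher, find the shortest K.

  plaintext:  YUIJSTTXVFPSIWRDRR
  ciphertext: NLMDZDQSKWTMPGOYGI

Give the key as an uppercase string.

PREUHKXV

  i= 0: N-Y = 15 → P
  i= 1: L-U = 17 → R
  i= 2: M-I =  4 → E
  i= 3: D-J = 20 → U
  i= 4: Z-S =  7 → H
  i= 5: D-T = 10 → K
  i= 6: Q-T = 23 → X
  i= 7: S-X = 21 → V
  i= 8: K-V = 15 → P
  i= 9: W-F = 17 → R
  i=10: T-P =  4 → E
  i=11: M-S = 20 → U
  i=12: P-I =  7 → H
  i=13: G-W = 10 → K
  i=14: O-R = 23 → X
  i=15: Y-D = 21 → V
  i=16: G-R = 15 → P
  i=17: I-R = 17 → R
  shifts repeat with period 8: PREUHKXV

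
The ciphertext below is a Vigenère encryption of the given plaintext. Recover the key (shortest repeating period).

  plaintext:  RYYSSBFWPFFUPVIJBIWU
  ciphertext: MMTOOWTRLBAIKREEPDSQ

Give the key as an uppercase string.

VOVWW

  i= 0: M-R = 21 → V
  i= 1: M-Y = 14 → O
  i= 2: T-Y = 21 → V
  i= 3: O-S = 22 → W
  i= 4: O-S = 22 → W
  i= 5: W-B = 21 → V
  i= 6: T-F = 14 → O
  i= 7: R-W = 21 → V
  i= 8: L-P = 22 → W
  i= 9: B-F = 22 → W
  i=10: A-F = 21 → V
  i=11: I-U = 14 → O
  i=12: K-P = 21 → V
  i=13: R-V = 22 → W
  i=14: E-I = 22 → W
  i=15: E-J = 21 → V
  i=16: P-B = 14 → O
  i=17: D-I = 21 → V
  i=18: S-W = 22 → W
  i=19: Q-U = 22 → W
  shifts repeat with period 5: VOVWW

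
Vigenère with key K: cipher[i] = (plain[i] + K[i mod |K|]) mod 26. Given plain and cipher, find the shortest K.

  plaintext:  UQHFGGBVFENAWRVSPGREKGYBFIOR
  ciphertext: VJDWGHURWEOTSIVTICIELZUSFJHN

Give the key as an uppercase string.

BTWRA

  i= 0: V-U =  1 → B
  i= 1: J-Q = 19 → T
  i= 2: D-H = 22 → W
  i= 3: W-F = 17 → R
  i= 4: G-G =  0 → A
  i= 5: H-G =  1 → B
  i= 6: U-B = 19 → T
  i= 7: R-V = 22 → W
  i= 8: W-F = 17 → R
  i= 9: E-E =  0 → A
  i=10: O-N =  1 → B
  i=11: T-A = 19 → T
  i=12: S-W = 22 → W
  i=13: I-R = 17 → R
  i=14: V-V =  0 → A
  i=15: T-S =  1 → B
  i=16: I-P = 19 → T
  i=17: C-G = 22 → W
  i=18: I-R = 17 → R
  i=19: E-E =  0 → A
  i=20: L-K =  1 → B
  i=21: Z-G = 19 → T
  i=22: U-Y = 22 → W
  i=23: S-B = 17 → R
  i=24: F-F =  0 → A
  i=25: J-I =  1 → B
  i=26: H-O = 19 → T
  i=27: N-R = 22 → W
  shifts repeat with period 5: BTWRA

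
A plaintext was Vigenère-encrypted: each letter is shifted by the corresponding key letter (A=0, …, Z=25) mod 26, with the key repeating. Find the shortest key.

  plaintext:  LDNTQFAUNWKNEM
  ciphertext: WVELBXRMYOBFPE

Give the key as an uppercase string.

LSRS

  i= 0: W-L = 11 → L
  i= 1: V-D = 18 → S
  i= 2: E-N = 17 → R
  i= 3: L-T = 18 → S
  i= 4: B-Q = 11 → L
  i= 5: X-F = 18 → S
  i= 6: R-A = 17 → R
  i= 7: M-U = 18 → S
  i= 8: Y-N = 11 → L
  i= 9: O-W = 18 → S
  i=10: B-K = 17 → R
  i=11: F-N = 18 → S
  i=12: P-E = 11 → L
  i=13: E-M = 18 → S
  shifts repeat with period 4: LSRS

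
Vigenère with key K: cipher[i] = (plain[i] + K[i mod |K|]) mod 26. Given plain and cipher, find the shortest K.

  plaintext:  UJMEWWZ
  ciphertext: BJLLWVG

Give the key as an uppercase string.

  i= 0: B-U =  7 → H
  i= 1: J-J =  0 → A
  i= 2: L-M = 25 → Z
  i= 3: L-E =  7 → H
  i= 4: W-W =  0 → A
  i= 5: V-W = 25 → Z
  i= 6: G-Z =  7 → H
  shifts repeat with period 3: HAZ

HAZ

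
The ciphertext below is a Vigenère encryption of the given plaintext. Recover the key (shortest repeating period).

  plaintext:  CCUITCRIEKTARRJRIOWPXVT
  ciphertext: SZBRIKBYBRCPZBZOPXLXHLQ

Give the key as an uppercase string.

  i= 0: S-C = 16 → Q
  i= 1: Z-C = 23 → X
  i= 2: B-U =  7 → H
  i= 3: R-I =  9 → J
  i= 4: I-T = 15 → P
  i= 5: K-C =  8 → I
  i= 6: B-R = 10 → K
  i= 7: Y-I = 16 → Q
  i= 8: B-E = 23 → X
  i= 9: R-K =  7 → H
  i=10: C-T =  9 → J
  i=11: P-A = 15 → P
  i=12: Z-R =  8 → I
  i=13: B-R = 10 → K
  i=14: Z-J = 16 → Q
  i=15: O-R = 23 → X
  i=16: P-I =  7 → H
  i=17: X-O =  9 → J
  i=18: L-W = 15 → P
  i=19: X-P =  8 → I
  i=20: H-X = 10 → K
  i=21: L-V = 16 → Q
  i=22: Q-T = 23 → X
  shifts repeat with period 7: QXHJPIK

QXHJPIK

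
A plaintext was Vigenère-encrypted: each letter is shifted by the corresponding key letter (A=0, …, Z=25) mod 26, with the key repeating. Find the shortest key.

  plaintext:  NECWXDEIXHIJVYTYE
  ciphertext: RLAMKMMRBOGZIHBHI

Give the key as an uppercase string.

EHYQNJIJ

  i= 0: R-N =  4 → E
  i= 1: L-E =  7 → H
  i= 2: A-C = 24 → Y
  i= 3: M-W = 16 → Q
  i= 4: K-X = 13 → N
  i= 5: M-D =  9 → J
  i= 6: M-E =  8 → I
  i= 7: R-I =  9 → J
  i= 8: B-X =  4 → E
  i= 9: O-H =  7 → H
  i=10: G-I = 24 → Y
  i=11: Z-J = 16 → Q
  i=12: I-V = 13 → N
  i=13: H-Y =  9 → J
  i=14: B-T =  8 → I
  i=15: H-Y =  9 → J
  i=16: I-E =  4 → E
  shifts repeat with period 8: EHYQNJIJ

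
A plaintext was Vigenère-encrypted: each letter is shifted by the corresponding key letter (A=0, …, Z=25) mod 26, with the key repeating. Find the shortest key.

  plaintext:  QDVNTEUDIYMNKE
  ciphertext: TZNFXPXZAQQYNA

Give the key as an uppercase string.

  i= 0: T-Q =  3 → D
  i= 1: Z-D = 22 → W
  i= 2: N-V = 18 → S
  i= 3: F-N = 18 → S
  i= 4: X-T =  4 → E
  i= 5: P-E = 11 → L
  i= 6: X-U =  3 → D
  i= 7: Z-D = 22 → W
  i= 8: A-I = 18 → S
  i= 9: Q-Y = 18 → S
  i=10: Q-M =  4 → E
  i=11: Y-N = 11 → L
  i=12: N-K =  3 → D
  i=13: A-E = 22 → W
  shifts repeat with period 6: DWSSEL

DWSSEL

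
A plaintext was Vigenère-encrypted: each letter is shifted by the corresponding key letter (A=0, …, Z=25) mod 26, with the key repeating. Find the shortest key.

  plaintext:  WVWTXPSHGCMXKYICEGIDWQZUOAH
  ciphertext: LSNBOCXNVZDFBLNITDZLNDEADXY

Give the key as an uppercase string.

  i= 0: L-W = 15 → P
  i= 1: S-V = 23 → X
  i= 2: N-W = 17 → R
  i= 3: B-T =  8 → I
  i= 4: O-X = 17 → R
  i= 5: C-P = 13 → N
  i= 6: X-S =  5 → F
  i= 7: N-H =  6 → G
  i= 8: V-G = 15 → P
  i= 9: Z-C = 23 → X
  i=10: D-M = 17 → R
  i=11: F-X =  8 → I
  i=12: B-K = 17 → R
  i=13: L-Y = 13 → N
  i=14: N-I =  5 → F
  i=15: I-C =  6 → G
  i=16: T-E = 15 → P
  i=17: D-G = 23 → X
  i=18: Z-I = 17 → R
  i=19: L-D =  8 → I
  i=20: N-W = 17 → R
  i=21: D-Q = 13 → N
  i=22: E-Z =  5 → F
  i=23: A-U =  6 → G
  i=24: D-O = 15 → P
  i=25: X-A = 23 → X
  i=26: Y-H = 17 → R
  shifts repeat with period 8: PXRIRNFG

PXRIRNFG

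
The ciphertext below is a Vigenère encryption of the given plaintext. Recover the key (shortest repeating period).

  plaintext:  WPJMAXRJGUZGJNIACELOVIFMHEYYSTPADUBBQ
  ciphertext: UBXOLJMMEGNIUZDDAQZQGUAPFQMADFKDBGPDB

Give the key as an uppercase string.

  i= 0: U-W = 24 → Y
  i= 1: B-P = 12 → M
  i= 2: X-J = 14 → O
  i= 3: O-M =  2 → C
  i= 4: L-A = 11 → L
  i= 5: J-X = 12 → M
  i= 6: M-R = 21 → V
  i= 7: M-J =  3 → D
  i= 8: E-G = 24 → Y
  i= 9: G-U = 12 → M
  i=10: N-Z = 14 → O
  i=11: I-G =  2 → C
  i=12: U-J = 11 → L
  i=13: Z-N = 12 → M
  i=14: D-I = 21 → V
  i=15: D-A =  3 → D
  i=16: A-C = 24 → Y
  i=17: Q-E = 12 → M
  i=18: Z-L = 14 → O
  i=19: Q-O =  2 → C
  i=20: G-V = 11 → L
  i=21: U-I = 12 → M
  i=22: A-F = 21 → V
  i=23: P-M =  3 → D
  i=24: F-H = 24 → Y
  i=25: Q-E = 12 → M
  i=26: M-Y = 14 → O
  i=27: A-Y =  2 → C
  i=28: D-S = 11 → L
  i=29: F-T = 12 → M
  i=30: K-P = 21 → V
  i=31: D-A =  3 → D
  i=32: B-D = 24 → Y
  i=33: G-U = 12 → M
  i=34: P-B = 14 → O
  i=35: D-B =  2 → C
  i=36: B-Q = 11 → L
  shifts repeat with period 8: YMOCLMVD

YMOCLMVD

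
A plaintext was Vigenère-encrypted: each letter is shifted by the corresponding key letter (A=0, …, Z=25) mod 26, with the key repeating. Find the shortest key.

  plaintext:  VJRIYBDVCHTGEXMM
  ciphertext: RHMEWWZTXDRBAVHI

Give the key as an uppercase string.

WYV

  i= 0: R-V = 22 → W
  i= 1: H-J = 24 → Y
  i= 2: M-R = 21 → V
  i= 3: E-I = 22 → W
  i= 4: W-Y = 24 → Y
  i= 5: W-B = 21 → V
  i= 6: Z-D = 22 → W
  i= 7: T-V = 24 → Y
  i= 8: X-C = 21 → V
  i= 9: D-H = 22 → W
  i=10: R-T = 24 → Y
  i=11: B-G = 21 → V
  i=12: A-E = 22 → W
  i=13: V-X = 24 → Y
  i=14: H-M = 21 → V
  i=15: I-M = 22 → W
  shifts repeat with period 3: WYV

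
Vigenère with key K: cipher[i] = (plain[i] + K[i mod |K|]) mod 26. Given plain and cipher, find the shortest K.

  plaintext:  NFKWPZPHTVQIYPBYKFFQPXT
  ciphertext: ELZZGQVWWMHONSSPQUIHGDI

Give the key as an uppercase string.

RGPDR

  i= 0: E-N = 17 → R
  i= 1: L-F =  6 → G
  i= 2: Z-K = 15 → P
  i= 3: Z-W =  3 → D
  i= 4: G-P = 17 → R
  i= 5: Q-Z = 17 → R
  i= 6: V-P =  6 → G
  i= 7: W-H = 15 → P
  i= 8: W-T =  3 → D
  i= 9: M-V = 17 → R
  i=10: H-Q = 17 → R
  i=11: O-I =  6 → G
  i=12: N-Y = 15 → P
  i=13: S-P =  3 → D
  i=14: S-B = 17 → R
  i=15: P-Y = 17 → R
  i=16: Q-K =  6 → G
  i=17: U-F = 15 → P
  i=18: I-F =  3 → D
  i=19: H-Q = 17 → R
  i=20: G-P = 17 → R
  i=21: D-X =  6 → G
  i=22: I-T = 15 → P
  shifts repeat with period 5: RGPDR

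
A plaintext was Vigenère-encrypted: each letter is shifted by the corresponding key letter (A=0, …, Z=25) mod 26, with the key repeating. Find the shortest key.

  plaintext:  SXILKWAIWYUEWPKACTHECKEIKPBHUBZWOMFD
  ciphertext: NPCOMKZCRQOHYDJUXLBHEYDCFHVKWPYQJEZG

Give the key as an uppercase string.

  i= 0: N-S = 21 → V
  i= 1: P-X = 18 → S
  i= 2: C-I = 20 → U
  i= 3: O-L =  3 → D
  i= 4: M-K =  2 → C
  i= 5: K-W = 14 → O
  i= 6: Z-A = 25 → Z
  i= 7: C-I = 20 → U
  i= 8: R-W = 21 → V
  i= 9: Q-Y = 18 → S
  i=10: O-U = 20 → U
  i=11: H-E =  3 → D
  i=12: Y-W =  2 → C
  i=13: D-P = 14 → O
  i=14: J-K = 25 → Z
  i=15: U-A = 20 → U
  i=16: X-C = 21 → V
  i=17: L-T = 18 → S
  i=18: B-H = 20 → U
  i=19: H-E =  3 → D
  i=20: E-C =  2 → C
  i=21: Y-K = 14 → O
  i=22: D-E = 25 → Z
  i=23: C-I = 20 → U
  i=24: F-K = 21 → V
  i=25: H-P = 18 → S
  i=26: V-B = 20 → U
  i=27: K-H =  3 → D
  i=28: W-U =  2 → C
  i=29: P-B = 14 → O
  i=30: Y-Z = 25 → Z
  i=31: Q-W = 20 → U
  i=32: J-O = 21 → V
  i=33: E-M = 18 → S
  i=34: Z-F = 20 → U
  i=35: G-D =  3 → D
  shifts repeat with period 8: VSUDCOZU

VSUDCOZU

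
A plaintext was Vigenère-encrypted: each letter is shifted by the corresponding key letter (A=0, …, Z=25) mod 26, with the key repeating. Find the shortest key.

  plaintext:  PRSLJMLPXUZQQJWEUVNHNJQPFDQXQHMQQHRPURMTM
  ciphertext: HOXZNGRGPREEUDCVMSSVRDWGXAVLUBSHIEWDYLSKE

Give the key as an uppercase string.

  i= 0: H-P = 18 → S
  i= 1: O-R = 23 → X
  i= 2: X-S =  5 → F
  i= 3: Z-L = 14 → O
  i= 4: N-J =  4 → E
  i= 5: G-M = 20 → U
  i= 6: R-L =  6 → G
  i= 7: G-P = 17 → R
  i= 8: P-X = 18 → S
  i= 9: R-U = 23 → X
  i=10: E-Z =  5 → F
  i=11: E-Q = 14 → O
  i=12: U-Q =  4 → E
  i=13: D-J = 20 → U
  i=14: C-W =  6 → G
  i=15: V-E = 17 → R
  i=16: M-U = 18 → S
  i=17: S-V = 23 → X
  i=18: S-N =  5 → F
  i=19: V-H = 14 → O
  i=20: R-N =  4 → E
  i=21: D-J = 20 → U
  i=22: W-Q =  6 → G
  i=23: G-P = 17 → R
  i=24: X-F = 18 → S
  i=25: A-D = 23 → X
  i=26: V-Q =  5 → F
  i=27: L-X = 14 → O
  i=28: U-Q =  4 → E
  i=29: B-H = 20 → U
  i=30: S-M =  6 → G
  i=31: H-Q = 17 → R
  i=32: I-Q = 18 → S
  i=33: E-H = 23 → X
  i=34: W-R =  5 → F
  i=35: D-P = 14 → O
  i=36: Y-U =  4 → E
  i=37: L-R = 20 → U
  i=38: S-M =  6 → G
  i=39: K-T = 17 → R
  i=40: E-M = 18 → S
  shifts repeat with period 8: SXFOEUGR

SXFOEUGR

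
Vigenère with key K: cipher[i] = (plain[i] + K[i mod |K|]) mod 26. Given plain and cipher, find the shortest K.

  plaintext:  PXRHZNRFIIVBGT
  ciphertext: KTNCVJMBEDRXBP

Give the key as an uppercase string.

VWW

  i= 0: K-P = 21 → V
  i= 1: T-X = 22 → W
  i= 2: N-R = 22 → W
  i= 3: C-H = 21 → V
  i= 4: V-Z = 22 → W
  i= 5: J-N = 22 → W
  i= 6: M-R = 21 → V
  i= 7: B-F = 22 → W
  i= 8: E-I = 22 → W
  i= 9: D-I = 21 → V
  i=10: R-V = 22 → W
  i=11: X-B = 22 → W
  i=12: B-G = 21 → V
  i=13: P-T = 22 → W
  shifts repeat with period 3: VWW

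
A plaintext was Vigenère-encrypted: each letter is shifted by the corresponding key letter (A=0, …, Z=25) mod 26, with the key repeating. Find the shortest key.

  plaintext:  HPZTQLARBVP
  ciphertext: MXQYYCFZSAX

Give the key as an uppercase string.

  i= 0: M-H =  5 → F
  i= 1: X-P =  8 → I
  i= 2: Q-Z = 17 → R
  i= 3: Y-T =  5 → F
  i= 4: Y-Q =  8 → I
  i= 5: C-L = 17 → R
  i= 6: F-A =  5 → F
  i= 7: Z-R =  8 → I
  i= 8: S-B = 17 → R
  i= 9: A-V =  5 → F
  i=10: X-P =  8 → I
  shifts repeat with period 3: FIR

FIR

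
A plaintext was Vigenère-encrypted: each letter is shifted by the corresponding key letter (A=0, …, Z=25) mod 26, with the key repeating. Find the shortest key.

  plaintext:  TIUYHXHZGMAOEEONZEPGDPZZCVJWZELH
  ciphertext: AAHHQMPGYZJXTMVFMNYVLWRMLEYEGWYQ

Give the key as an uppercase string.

  i= 0: A-T =  7 → H
  i= 1: A-I = 18 → S
  i= 2: H-U = 13 → N
  i= 3: H-Y =  9 → J
  i= 4: Q-H =  9 → J
  i= 5: M-X = 15 → P
  i= 6: P-H =  8 → I
  i= 7: G-Z =  7 → H
  i= 8: Y-G = 18 → S
  i= 9: Z-M = 13 → N
  i=10: J-A =  9 → J
  i=11: X-O =  9 → J
  i=12: T-E = 15 → P
  i=13: M-E =  8 → I
  i=14: V-O =  7 → H
  i=15: F-N = 18 → S
  i=16: M-Z = 13 → N
  i=17: N-E =  9 → J
  i=18: Y-P =  9 → J
  i=19: V-G = 15 → P
  i=20: L-D =  8 → I
  i=21: W-P =  7 → H
  i=22: R-Z = 18 → S
  i=23: M-Z = 13 → N
  i=24: L-C =  9 → J
  i=25: E-V =  9 → J
  i=26: Y-J = 15 → P
  i=27: E-W =  8 → I
  i=28: G-Z =  7 → H
  i=29: W-E = 18 → S
  i=30: Y-L = 13 → N
  i=31: Q-H =  9 → J
  shifts repeat with period 7: HSNJJPI

HSNJJPI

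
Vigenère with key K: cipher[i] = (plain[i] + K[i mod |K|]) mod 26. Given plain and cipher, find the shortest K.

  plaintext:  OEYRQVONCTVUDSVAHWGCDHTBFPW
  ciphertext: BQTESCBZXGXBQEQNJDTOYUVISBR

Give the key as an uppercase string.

  i= 0: B-O = 13 → N
  i= 1: Q-E = 12 → M
  i= 2: T-Y = 21 → V
  i= 3: E-R = 13 → N
  i= 4: S-Q =  2 → C
  i= 5: C-V =  7 → H
  i= 6: B-O = 13 → N
  i= 7: Z-N = 12 → M
  i= 8: X-C = 21 → V
  i= 9: G-T = 13 → N
  i=10: X-V =  2 → C
  i=11: B-U =  7 → H
  i=12: Q-D = 13 → N
  i=13: E-S = 12 → M
  i=14: Q-V = 21 → V
  i=15: N-A = 13 → N
  i=16: J-H =  2 → C
  i=17: D-W =  7 → H
  i=18: T-G = 13 → N
  i=19: O-C = 12 → M
  i=20: Y-D = 21 → V
  i=21: U-H = 13 → N
  i=22: V-T =  2 → C
  i=23: I-B =  7 → H
  i=24: S-F = 13 → N
  i=25: B-P = 12 → M
  i=26: R-W = 21 → V
  shifts repeat with period 6: NMVNCH

NMVNCH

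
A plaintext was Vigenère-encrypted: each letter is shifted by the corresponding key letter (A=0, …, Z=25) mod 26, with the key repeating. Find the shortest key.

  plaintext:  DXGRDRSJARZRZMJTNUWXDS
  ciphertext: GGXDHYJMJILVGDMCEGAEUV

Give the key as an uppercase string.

  i= 0: G-D =  3 → D
  i= 1: G-X =  9 → J
  i= 2: X-G = 17 → R
  i= 3: D-R = 12 → M
  i= 4: H-D =  4 → E
  i= 5: Y-R =  7 → H
  i= 6: J-S = 17 → R
  i= 7: M-J =  3 → D
  i= 8: J-A =  9 → J
  i= 9: I-R = 17 → R
  i=10: L-Z = 12 → M
  i=11: V-R =  4 → E
  i=12: G-Z =  7 → H
  i=13: D-M = 17 → R
  i=14: M-J =  3 → D
  i=15: C-T =  9 → J
  i=16: E-N = 17 → R
  i=17: G-U = 12 → M
  i=18: A-W =  4 → E
  i=19: E-X =  7 → H
  i=20: U-D = 17 → R
  i=21: V-S =  3 → D
  shifts repeat with period 7: DJRMEHR

DJRMEHR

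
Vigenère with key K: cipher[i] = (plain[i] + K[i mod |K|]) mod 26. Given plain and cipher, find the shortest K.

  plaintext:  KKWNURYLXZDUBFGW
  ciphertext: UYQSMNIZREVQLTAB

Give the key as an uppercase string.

  i= 0: U-K = 10 → K
  i= 1: Y-K = 14 → O
  i= 2: Q-W = 20 → U
  i= 3: S-N =  5 → F
  i= 4: M-U = 18 → S
  i= 5: N-R = 22 → W
  i= 6: I-Y = 10 → K
  i= 7: Z-L = 14 → O
  i= 8: R-X = 20 → U
  i= 9: E-Z =  5 → F
  i=10: V-D = 18 → S
  i=11: Q-U = 22 → W
  i=12: L-B = 10 → K
  i=13: T-F = 14 → O
  i=14: A-G = 20 → U
  i=15: B-W =  5 → F
  shifts repeat with period 6: KOUFSW

KOUFSW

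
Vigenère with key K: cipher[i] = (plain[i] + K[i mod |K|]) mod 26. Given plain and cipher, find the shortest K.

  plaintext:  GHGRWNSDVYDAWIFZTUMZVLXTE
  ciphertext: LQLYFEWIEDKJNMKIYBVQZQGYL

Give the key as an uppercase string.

FJFHJRE

  i= 0: L-G =  5 → F
  i= 1: Q-H =  9 → J
  i= 2: L-G =  5 → F
  i= 3: Y-R =  7 → H
  i= 4: F-W =  9 → J
  i= 5: E-N = 17 → R
  i= 6: W-S =  4 → E
  i= 7: I-D =  5 → F
  i= 8: E-V =  9 → J
  i= 9: D-Y =  5 → F
  i=10: K-D =  7 → H
  i=11: J-A =  9 → J
  i=12: N-W = 17 → R
  i=13: M-I =  4 → E
  i=14: K-F =  5 → F
  i=15: I-Z =  9 → J
  i=16: Y-T =  5 → F
  i=17: B-U =  7 → H
  i=18: V-M =  9 → J
  i=19: Q-Z = 17 → R
  i=20: Z-V =  4 → E
  i=21: Q-L =  5 → F
  i=22: G-X =  9 → J
  i=23: Y-T =  5 → F
  i=24: L-E =  7 → H
  shifts repeat with period 7: FJFHJRE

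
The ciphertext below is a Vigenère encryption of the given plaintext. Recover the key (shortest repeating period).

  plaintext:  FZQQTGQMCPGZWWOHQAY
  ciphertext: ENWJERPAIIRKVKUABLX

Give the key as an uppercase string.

ZOGTLL

  i= 0: E-F = 25 → Z
  i= 1: N-Z = 14 → O
  i= 2: W-Q =  6 → G
  i= 3: J-Q = 19 → T
  i= 4: E-T = 11 → L
  i= 5: R-G = 11 → L
  i= 6: P-Q = 25 → Z
  i= 7: A-M = 14 → O
  i= 8: I-C =  6 → G
  i= 9: I-P = 19 → T
  i=10: R-G = 11 → L
  i=11: K-Z = 11 → L
  i=12: V-W = 25 → Z
  i=13: K-W = 14 → O
  i=14: U-O =  6 → G
  i=15: A-H = 19 → T
  i=16: B-Q = 11 → L
  i=17: L-A = 11 → L
  i=18: X-Y = 25 → Z
  shifts repeat with period 6: ZOGTLL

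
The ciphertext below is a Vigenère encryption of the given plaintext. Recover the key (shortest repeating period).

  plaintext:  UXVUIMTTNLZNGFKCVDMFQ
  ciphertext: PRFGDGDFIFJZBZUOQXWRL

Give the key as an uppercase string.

VUKM

  i= 0: P-U = 21 → V
  i= 1: R-X = 20 → U
  i= 2: F-V = 10 → K
  i= 3: G-U = 12 → M
  i= 4: D-I = 21 → V
  i= 5: G-M = 20 → U
  i= 6: D-T = 10 → K
  i= 7: F-T = 12 → M
  i= 8: I-N = 21 → V
  i= 9: F-L = 20 → U
  i=10: J-Z = 10 → K
  i=11: Z-N = 12 → M
  i=12: B-G = 21 → V
  i=13: Z-F = 20 → U
  i=14: U-K = 10 → K
  i=15: O-C = 12 → M
  i=16: Q-V = 21 → V
  i=17: X-D = 20 → U
  i=18: W-M = 10 → K
  i=19: R-F = 12 → M
  i=20: L-Q = 21 → V
  shifts repeat with period 4: VUKM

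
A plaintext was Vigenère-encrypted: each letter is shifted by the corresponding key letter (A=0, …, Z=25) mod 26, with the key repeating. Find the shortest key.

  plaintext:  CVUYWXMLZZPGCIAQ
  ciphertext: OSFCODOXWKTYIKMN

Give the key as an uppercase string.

  i= 0: O-C = 12 → M
  i= 1: S-V = 23 → X
  i= 2: F-U = 11 → L
  i= 3: C-Y =  4 → E
  i= 4: O-W = 18 → S
  i= 5: D-X =  6 → G
  i= 6: O-M =  2 → C
  i= 7: X-L = 12 → M
  i= 8: W-Z = 23 → X
  i= 9: K-Z = 11 → L
  i=10: T-P =  4 → E
  i=11: Y-G = 18 → S
  i=12: I-C =  6 → G
  i=13: K-I =  2 → C
  i=14: M-A = 12 → M
  i=15: N-Q = 23 → X
  shifts repeat with period 7: MXLESGC

MXLESGC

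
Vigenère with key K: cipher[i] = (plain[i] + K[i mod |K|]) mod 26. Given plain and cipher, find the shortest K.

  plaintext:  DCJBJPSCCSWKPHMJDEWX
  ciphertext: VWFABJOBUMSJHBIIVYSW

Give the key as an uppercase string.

  i= 0: V-D = 18 → S
  i= 1: W-C = 20 → U
  i= 2: F-J = 22 → W
  i= 3: A-B = 25 → Z
  i= 4: B-J = 18 → S
  i= 5: J-P = 20 → U
  i= 6: O-S = 22 → W
  i= 7: B-C = 25 → Z
  i= 8: U-C = 18 → S
  i= 9: M-S = 20 → U
  i=10: S-W = 22 → W
  i=11: J-K = 25 → Z
  i=12: H-P = 18 → S
  i=13: B-H = 20 → U
  i=14: I-M = 22 → W
  i=15: I-J = 25 → Z
  i=16: V-D = 18 → S
  i=17: Y-E = 20 → U
  i=18: S-W = 22 → W
  i=19: W-X = 25 → Z
  shifts repeat with period 4: SUWZ

SUWZ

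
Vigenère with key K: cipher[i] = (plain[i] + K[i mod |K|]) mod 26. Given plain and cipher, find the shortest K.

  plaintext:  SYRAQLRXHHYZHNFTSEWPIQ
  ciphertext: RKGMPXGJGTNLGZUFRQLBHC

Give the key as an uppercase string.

  i= 0: R-S = 25 → Z
  i= 1: K-Y = 12 → M
  i= 2: G-R = 15 → P
  i= 3: M-A = 12 → M
  i= 4: P-Q = 25 → Z
  i= 5: X-L = 12 → M
  i= 6: G-R = 15 → P
  i= 7: J-X = 12 → M
  i= 8: G-H = 25 → Z
  i= 9: T-H = 12 → M
  i=10: N-Y = 15 → P
  i=11: L-Z = 12 → M
  i=12: G-H = 25 → Z
  i=13: Z-N = 12 → M
  i=14: U-F = 15 → P
  i=15: F-T = 12 → M
  i=16: R-S = 25 → Z
  i=17: Q-E = 12 → M
  i=18: L-W = 15 → P
  i=19: B-P = 12 → M
  i=20: H-I = 25 → Z
  i=21: C-Q = 12 → M
  shifts repeat with period 4: ZMPM

ZMPM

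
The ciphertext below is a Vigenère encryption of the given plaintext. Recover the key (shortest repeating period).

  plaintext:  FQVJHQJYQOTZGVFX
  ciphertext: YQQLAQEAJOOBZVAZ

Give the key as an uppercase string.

  i= 0: Y-F = 19 → T
  i= 1: Q-Q =  0 → A
  i= 2: Q-V = 21 → V
  i= 3: L-J =  2 → C
  i= 4: A-H = 19 → T
  i= 5: Q-Q =  0 → A
  i= 6: E-J = 21 → V
  i= 7: A-Y =  2 → C
  i= 8: J-Q = 19 → T
  i= 9: O-O =  0 → A
  i=10: O-T = 21 → V
  i=11: B-Z =  2 → C
  i=12: Z-G = 19 → T
  i=13: V-V =  0 → A
  i=14: A-F = 21 → V
  i=15: Z-X =  2 → C
  shifts repeat with period 4: TAVC

TAVC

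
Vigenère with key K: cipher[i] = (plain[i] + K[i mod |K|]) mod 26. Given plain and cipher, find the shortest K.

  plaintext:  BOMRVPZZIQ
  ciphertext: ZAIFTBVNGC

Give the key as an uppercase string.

  i= 0: Z-B = 24 → Y
  i= 1: A-O = 12 → M
  i= 2: I-M = 22 → W
  i= 3: F-R = 14 → O
  i= 4: T-V = 24 → Y
  i= 5: B-P = 12 → M
  i= 6: V-Z = 22 → W
  i= 7: N-Z = 14 → O
  i= 8: G-I = 24 → Y
  i= 9: C-Q = 12 → M
  shifts repeat with period 4: YMWO

YMWO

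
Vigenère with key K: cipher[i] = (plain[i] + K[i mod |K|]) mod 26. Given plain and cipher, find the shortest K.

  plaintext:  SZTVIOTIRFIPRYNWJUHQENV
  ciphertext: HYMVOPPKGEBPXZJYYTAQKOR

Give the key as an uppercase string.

PZTAGBWC

  i= 0: H-S = 15 → P
  i= 1: Y-Z = 25 → Z
  i= 2: M-T = 19 → T
  i= 3: V-V =  0 → A
  i= 4: O-I =  6 → G
  i= 5: P-O =  1 → B
  i= 6: P-T = 22 → W
  i= 7: K-I =  2 → C
  i= 8: G-R = 15 → P
  i= 9: E-F = 25 → Z
  i=10: B-I = 19 → T
  i=11: P-P =  0 → A
  i=12: X-R =  6 → G
  i=13: Z-Y =  1 → B
  i=14: J-N = 22 → W
  i=15: Y-W =  2 → C
  i=16: Y-J = 15 → P
  i=17: T-U = 25 → Z
  i=18: A-H = 19 → T
  i=19: Q-Q =  0 → A
  i=20: K-E =  6 → G
  i=21: O-N =  1 → B
  i=22: R-V = 22 → W
  shifts repeat with period 8: PZTAGBWC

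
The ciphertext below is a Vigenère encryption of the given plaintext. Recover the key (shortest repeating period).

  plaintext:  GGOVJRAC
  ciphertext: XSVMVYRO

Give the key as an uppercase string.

RMH

  i= 0: X-G = 17 → R
  i= 1: S-G = 12 → M
  i= 2: V-O =  7 → H
  i= 3: M-V = 17 → R
  i= 4: V-J = 12 → M
  i= 5: Y-R =  7 → H
  i= 6: R-A = 17 → R
  i= 7: O-C = 12 → M
  shifts repeat with period 3: RMH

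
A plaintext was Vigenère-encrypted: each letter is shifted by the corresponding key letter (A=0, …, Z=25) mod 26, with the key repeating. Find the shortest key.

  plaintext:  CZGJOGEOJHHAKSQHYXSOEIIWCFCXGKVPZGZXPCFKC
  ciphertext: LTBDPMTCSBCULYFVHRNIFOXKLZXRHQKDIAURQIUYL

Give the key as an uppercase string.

JUVUBGPO

  i= 0: L-C =  9 → J
  i= 1: T-Z = 20 → U
  i= 2: B-G = 21 → V
  i= 3: D-J = 20 → U
  i= 4: P-O =  1 → B
  i= 5: M-G =  6 → G
  i= 6: T-E = 15 → P
  i= 7: C-O = 14 → O
  i= 8: S-J =  9 → J
  i= 9: B-H = 20 → U
  i=10: C-H = 21 → V
  i=11: U-A = 20 → U
  i=12: L-K =  1 → B
  i=13: Y-S =  6 → G
  i=14: F-Q = 15 → P
  i=15: V-H = 14 → O
  i=16: H-Y =  9 → J
  i=17: R-X = 20 → U
  i=18: N-S = 21 → V
  i=19: I-O = 20 → U
  i=20: F-E =  1 → B
  i=21: O-I =  6 → G
  i=22: X-I = 15 → P
  i=23: K-W = 14 → O
  i=24: L-C =  9 → J
  i=25: Z-F = 20 → U
  i=26: X-C = 21 → V
  i=27: R-X = 20 → U
  i=28: H-G =  1 → B
  i=29: Q-K =  6 → G
  i=30: K-V = 15 → P
  i=31: D-P = 14 → O
  i=32: I-Z =  9 → J
  i=33: A-G = 20 → U
  i=34: U-Z = 21 → V
  i=35: R-X = 20 → U
  i=36: Q-P =  1 → B
  i=37: I-C =  6 → G
  i=38: U-F = 15 → P
  i=39: Y-K = 14 → O
  i=40: L-C =  9 → J
  shifts repeat with period 8: JUVUBGPO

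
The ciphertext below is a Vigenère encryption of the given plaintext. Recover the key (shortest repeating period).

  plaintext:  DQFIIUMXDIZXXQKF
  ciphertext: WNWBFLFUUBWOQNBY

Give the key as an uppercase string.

TXR

  i= 0: W-D = 19 → T
  i= 1: N-Q = 23 → X
  i= 2: W-F = 17 → R
  i= 3: B-I = 19 → T
  i= 4: F-I = 23 → X
  i= 5: L-U = 17 → R
  i= 6: F-M = 19 → T
  i= 7: U-X = 23 → X
  i= 8: U-D = 17 → R
  i= 9: B-I = 19 → T
  i=10: W-Z = 23 → X
  i=11: O-X = 17 → R
  i=12: Q-X = 19 → T
  i=13: N-Q = 23 → X
  i=14: B-K = 17 → R
  i=15: Y-F = 19 → T
  shifts repeat with period 3: TXR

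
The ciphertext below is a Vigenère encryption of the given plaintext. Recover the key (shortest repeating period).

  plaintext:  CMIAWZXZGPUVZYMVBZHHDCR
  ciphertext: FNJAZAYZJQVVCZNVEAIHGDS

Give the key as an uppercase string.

DBBA

  i= 0: F-C =  3 → D
  i= 1: N-M =  1 → B
  i= 2: J-I =  1 → B
  i= 3: A-A =  0 → A
  i= 4: Z-W =  3 → D
  i= 5: A-Z =  1 → B
  i= 6: Y-X =  1 → B
  i= 7: Z-Z =  0 → A
  i= 8: J-G =  3 → D
  i= 9: Q-P =  1 → B
  i=10: V-U =  1 → B
  i=11: V-V =  0 → A
  i=12: C-Z =  3 → D
  i=13: Z-Y =  1 → B
  i=14: N-M =  1 → B
  i=15: V-V =  0 → A
  i=16: E-B =  3 → D
  i=17: A-Z =  1 → B
  i=18: I-H =  1 → B
  i=19: H-H =  0 → A
  i=20: G-D =  3 → D
  i=21: D-C =  1 → B
  i=22: S-R =  1 → B
  shifts repeat with period 4: DBBA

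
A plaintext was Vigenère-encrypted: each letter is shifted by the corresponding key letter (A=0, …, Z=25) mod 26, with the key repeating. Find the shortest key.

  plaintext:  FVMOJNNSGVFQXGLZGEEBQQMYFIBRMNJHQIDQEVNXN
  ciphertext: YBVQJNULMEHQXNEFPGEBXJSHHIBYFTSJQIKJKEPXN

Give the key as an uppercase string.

TGJCAAH

  i= 0: Y-F = 19 → T
  i= 1: B-V =  6 → G
  i= 2: V-M =  9 → J
  i= 3: Q-O =  2 → C
  i= 4: J-J =  0 → A
  i= 5: N-N =  0 → A
  i= 6: U-N =  7 → H
  i= 7: L-S = 19 → T
  i= 8: M-G =  6 → G
  i= 9: E-V =  9 → J
  i=10: H-F =  2 → C
  i=11: Q-Q =  0 → A
  i=12: X-X =  0 → A
  i=13: N-G =  7 → H
  i=14: E-L = 19 → T
  i=15: F-Z =  6 → G
  i=16: P-G =  9 → J
  i=17: G-E =  2 → C
  i=18: E-E =  0 → A
  i=19: B-B =  0 → A
  i=20: X-Q =  7 → H
  i=21: J-Q = 19 → T
  i=22: S-M =  6 → G
  i=23: H-Y =  9 → J
  i=24: H-F =  2 → C
  i=25: I-I =  0 → A
  i=26: B-B =  0 → A
  i=27: Y-R =  7 → H
  i=28: F-M = 19 → T
  i=29: T-N =  6 → G
  i=30: S-J =  9 → J
  i=31: J-H =  2 → C
  i=32: Q-Q =  0 → A
  i=33: I-I =  0 → A
  i=34: K-D =  7 → H
  i=35: J-Q = 19 → T
  i=36: K-E =  6 → G
  i=37: E-V =  9 → J
  i=38: P-N =  2 → C
  i=39: X-X =  0 → A
  i=40: N-N =  0 → A
  shifts repeat with period 7: TGJCAAH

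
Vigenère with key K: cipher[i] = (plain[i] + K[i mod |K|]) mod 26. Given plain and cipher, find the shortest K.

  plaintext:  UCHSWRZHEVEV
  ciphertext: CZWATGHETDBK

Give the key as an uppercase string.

  i= 0: C-U =  8 → I
  i= 1: Z-C = 23 → X
  i= 2: W-H = 15 → P
  i= 3: A-S =  8 → I
  i= 4: T-W = 23 → X
  i= 5: G-R = 15 → P
  i= 6: H-Z =  8 → I
  i= 7: E-H = 23 → X
  i= 8: T-E = 15 → P
  i= 9: D-V =  8 → I
  i=10: B-E = 23 → X
  i=11: K-V = 15 → P
  shifts repeat with period 3: IXP

IXP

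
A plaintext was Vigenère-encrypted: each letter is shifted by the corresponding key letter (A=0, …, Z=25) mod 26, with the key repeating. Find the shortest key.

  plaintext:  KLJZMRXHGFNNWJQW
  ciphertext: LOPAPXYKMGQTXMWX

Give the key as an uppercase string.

BDG

  i= 0: L-K =  1 → B
  i= 1: O-L =  3 → D
  i= 2: P-J =  6 → G
  i= 3: A-Z =  1 → B
  i= 4: P-M =  3 → D
  i= 5: X-R =  6 → G
  i= 6: Y-X =  1 → B
  i= 7: K-H =  3 → D
  i= 8: M-G =  6 → G
  i= 9: G-F =  1 → B
  i=10: Q-N =  3 → D
  i=11: T-N =  6 → G
  i=12: X-W =  1 → B
  i=13: M-J =  3 → D
  i=14: W-Q =  6 → G
  i=15: X-W =  1 → B
  shifts repeat with period 3: BDG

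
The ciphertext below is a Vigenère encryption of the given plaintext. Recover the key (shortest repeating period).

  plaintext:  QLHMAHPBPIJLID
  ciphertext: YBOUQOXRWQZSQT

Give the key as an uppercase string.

  i= 0: Y-Q =  8 → I
  i= 1: B-L = 16 → Q
  i= 2: O-H =  7 → H
  i= 3: U-M =  8 → I
  i= 4: Q-A = 16 → Q
  i= 5: O-H =  7 → H
  i= 6: X-P =  8 → I
  i= 7: R-B = 16 → Q
  i= 8: W-P =  7 → H
  i= 9: Q-I =  8 → I
  i=10: Z-J = 16 → Q
  i=11: S-L =  7 → H
  i=12: Q-I =  8 → I
  i=13: T-D = 16 → Q
  shifts repeat with period 3: IQH

IQH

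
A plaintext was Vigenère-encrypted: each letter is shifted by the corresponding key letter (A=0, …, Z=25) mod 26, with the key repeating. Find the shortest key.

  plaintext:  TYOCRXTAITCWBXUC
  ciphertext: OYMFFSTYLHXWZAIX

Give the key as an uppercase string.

VAYDO

  i= 0: O-T = 21 → V
  i= 1: Y-Y =  0 → A
  i= 2: M-O = 24 → Y
  i= 3: F-C =  3 → D
  i= 4: F-R = 14 → O
  i= 5: S-X = 21 → V
  i= 6: T-T =  0 → A
  i= 7: Y-A = 24 → Y
  i= 8: L-I =  3 → D
  i= 9: H-T = 14 → O
  i=10: X-C = 21 → V
  i=11: W-W =  0 → A
  i=12: Z-B = 24 → Y
  i=13: A-X =  3 → D
  i=14: I-U = 14 → O
  i=15: X-C = 21 → V
  shifts repeat with period 5: VAYDO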